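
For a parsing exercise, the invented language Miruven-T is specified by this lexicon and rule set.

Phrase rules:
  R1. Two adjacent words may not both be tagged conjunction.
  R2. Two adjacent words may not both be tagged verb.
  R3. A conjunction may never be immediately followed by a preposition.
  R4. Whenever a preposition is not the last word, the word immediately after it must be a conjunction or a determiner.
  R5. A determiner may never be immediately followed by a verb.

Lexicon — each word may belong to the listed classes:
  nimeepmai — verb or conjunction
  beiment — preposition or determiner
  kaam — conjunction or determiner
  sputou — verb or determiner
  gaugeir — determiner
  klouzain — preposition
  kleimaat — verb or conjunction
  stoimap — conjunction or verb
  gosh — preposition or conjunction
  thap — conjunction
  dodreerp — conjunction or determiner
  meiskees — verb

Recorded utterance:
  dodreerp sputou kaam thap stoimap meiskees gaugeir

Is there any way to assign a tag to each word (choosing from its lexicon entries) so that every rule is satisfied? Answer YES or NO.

NO

Candidates per position — 1:dodreerp {conjunction,determiner}; 2:sputou {verb,determiner}; 3:kaam {conjunction,determiner}; 4:thap {conjunction}; 5:stoimap {conjunction,verb}; 6:meiskees {verb}; 7:gaugeir {determiner}.
Every candidate sequence violates at least one rule; no consistent tagging exists.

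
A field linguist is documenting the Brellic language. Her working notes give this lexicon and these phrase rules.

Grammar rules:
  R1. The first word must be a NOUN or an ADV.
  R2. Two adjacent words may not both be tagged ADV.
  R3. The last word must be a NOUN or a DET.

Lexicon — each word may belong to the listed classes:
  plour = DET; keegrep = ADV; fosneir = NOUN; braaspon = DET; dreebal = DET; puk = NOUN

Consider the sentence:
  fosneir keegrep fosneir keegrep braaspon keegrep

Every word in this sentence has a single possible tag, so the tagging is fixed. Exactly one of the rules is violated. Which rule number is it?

Fixed tagging: NOUN ADV NOUN ADV DET ADV.
Rule check: R1 ok, R2 ok, R3 fails.
Only rule 3 fails.

3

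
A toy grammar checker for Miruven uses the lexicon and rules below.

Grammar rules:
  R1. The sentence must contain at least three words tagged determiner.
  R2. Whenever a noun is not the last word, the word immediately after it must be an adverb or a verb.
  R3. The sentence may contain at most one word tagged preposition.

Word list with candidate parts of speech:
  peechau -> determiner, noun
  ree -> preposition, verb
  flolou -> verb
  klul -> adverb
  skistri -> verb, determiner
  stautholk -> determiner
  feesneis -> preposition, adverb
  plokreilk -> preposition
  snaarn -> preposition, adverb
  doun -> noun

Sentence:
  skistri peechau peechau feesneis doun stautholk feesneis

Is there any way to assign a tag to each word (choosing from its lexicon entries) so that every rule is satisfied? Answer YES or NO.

NO

Candidates per position — 1:skistri {verb,determiner}; 2:peechau {determiner,noun}; 3:peechau {determiner,noun}; 4:feesneis {preposition,adverb}; 5:doun {noun}; 6:stautholk {determiner}; 7:feesneis {preposition,adverb}.
Rule 2 cannot be satisfied by any choice of tags from the lexicon.
So there is no consistent tagging.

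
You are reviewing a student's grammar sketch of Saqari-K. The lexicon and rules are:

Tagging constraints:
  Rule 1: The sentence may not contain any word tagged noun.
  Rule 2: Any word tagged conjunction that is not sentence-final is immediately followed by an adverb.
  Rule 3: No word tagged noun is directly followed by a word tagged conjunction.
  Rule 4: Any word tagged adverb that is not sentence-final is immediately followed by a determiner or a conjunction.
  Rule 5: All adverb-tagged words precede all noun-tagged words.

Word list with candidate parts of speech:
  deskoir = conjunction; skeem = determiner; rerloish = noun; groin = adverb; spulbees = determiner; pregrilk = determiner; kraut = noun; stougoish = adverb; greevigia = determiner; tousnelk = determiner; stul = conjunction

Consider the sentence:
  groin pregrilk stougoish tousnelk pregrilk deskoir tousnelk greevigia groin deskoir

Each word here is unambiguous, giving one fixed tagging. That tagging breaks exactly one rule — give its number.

2

Fixed tagging: adverb determiner adverb determiner determiner conjunction determiner determiner adverb conjunction.
Rule check: R1 pass, R2 fail, R3 pass, R4 pass, R5 pass.
Only rule 2 fails.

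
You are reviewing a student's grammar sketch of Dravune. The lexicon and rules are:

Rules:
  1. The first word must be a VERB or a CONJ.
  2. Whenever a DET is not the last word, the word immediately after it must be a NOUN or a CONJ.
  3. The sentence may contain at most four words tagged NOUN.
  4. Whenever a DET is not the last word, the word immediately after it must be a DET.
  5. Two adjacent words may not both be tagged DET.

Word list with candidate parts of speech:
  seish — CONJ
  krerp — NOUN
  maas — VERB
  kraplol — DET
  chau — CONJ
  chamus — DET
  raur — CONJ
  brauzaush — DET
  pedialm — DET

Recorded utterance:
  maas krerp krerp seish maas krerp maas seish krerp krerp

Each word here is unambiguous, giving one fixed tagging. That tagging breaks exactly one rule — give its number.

Fixed tagging: VERB NOUN NOUN CONJ VERB NOUN VERB CONJ NOUN NOUN.
Rule check: R1 pass, R2 pass, R3 fail, R4 pass, R5 pass.
Only rule 3 fails.

3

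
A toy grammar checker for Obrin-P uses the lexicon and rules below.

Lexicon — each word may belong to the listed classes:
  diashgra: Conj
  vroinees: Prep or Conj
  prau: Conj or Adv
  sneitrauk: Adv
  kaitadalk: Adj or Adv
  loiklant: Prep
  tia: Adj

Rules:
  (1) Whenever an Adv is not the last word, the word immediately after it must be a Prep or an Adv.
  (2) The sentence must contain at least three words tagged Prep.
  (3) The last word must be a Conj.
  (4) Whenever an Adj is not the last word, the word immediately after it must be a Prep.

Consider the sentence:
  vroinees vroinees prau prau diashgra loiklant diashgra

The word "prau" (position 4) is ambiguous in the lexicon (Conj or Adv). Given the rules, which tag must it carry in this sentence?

Conj

Candidates per position — 1:vroinees {Prep,Conj}; 2:vroinees {Prep,Conj}; 3:prau {Conj,Adv}; 4:prau {Conj,Adv}; 5:diashgra {Conj}; 6:loiklant {Prep}; 7:diashgra {Conj}.
Word 1 cannot be Conj — rule 2 would then fail for every completion. It is Prep.
Word 2 cannot be Conj — rule 2 would then fail for every completion. It is Prep.
Word 3 cannot be Adv — rule 1 would then fail for every completion. It is Conj.
Word 4 cannot be Adv — rule 1 would then fail for every completion. It is Conj.
So the tagging must be: Prep Prep Conj Conj Conj Prep Conj.
Checking: rule 1 holds; rule 2 holds; rule 3 holds; rule 4 holds.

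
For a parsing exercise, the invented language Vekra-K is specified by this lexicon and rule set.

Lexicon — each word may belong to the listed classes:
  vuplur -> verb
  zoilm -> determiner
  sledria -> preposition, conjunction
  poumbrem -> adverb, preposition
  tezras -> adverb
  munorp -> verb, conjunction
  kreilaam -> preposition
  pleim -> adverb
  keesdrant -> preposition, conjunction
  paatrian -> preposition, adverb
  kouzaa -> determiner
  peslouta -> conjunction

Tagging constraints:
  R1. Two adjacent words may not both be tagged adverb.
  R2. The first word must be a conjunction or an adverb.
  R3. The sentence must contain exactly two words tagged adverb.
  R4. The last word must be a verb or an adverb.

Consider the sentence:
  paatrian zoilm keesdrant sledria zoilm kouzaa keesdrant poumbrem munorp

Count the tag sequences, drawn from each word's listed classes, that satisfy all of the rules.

8

Candidates per position — 1:paatrian {preposition,adverb}; 2:zoilm {determiner}; 3:keesdrant {preposition,conjunction}; 4:sledria {preposition,conjunction}; 5:zoilm {determiner}; 6:kouzaa {determiner}; 7:keesdrant {preposition,conjunction}; 8:poumbrem {adverb,preposition}; 9:munorp {verb,conjunction}.
There are 64 candidate sequences in total.
Checking each against the rules leaves 8 sequences.
Count = 8.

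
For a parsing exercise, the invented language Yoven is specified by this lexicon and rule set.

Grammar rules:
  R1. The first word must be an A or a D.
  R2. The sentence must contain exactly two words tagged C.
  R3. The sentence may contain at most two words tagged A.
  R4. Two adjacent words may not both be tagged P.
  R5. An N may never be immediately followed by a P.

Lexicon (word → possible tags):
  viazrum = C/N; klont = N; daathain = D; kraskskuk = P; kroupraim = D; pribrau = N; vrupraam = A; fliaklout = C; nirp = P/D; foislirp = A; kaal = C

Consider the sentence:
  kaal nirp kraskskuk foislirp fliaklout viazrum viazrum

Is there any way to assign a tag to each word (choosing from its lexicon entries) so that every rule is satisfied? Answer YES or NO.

NO

Candidates per position — 1:kaal {C}; 2:nirp {P,D}; 3:kraskskuk {P}; 4:foislirp {A}; 5:fliaklout {C}; 6:viazrum {C,N}; 7:viazrum {C,N}.
Rule 1 cannot be satisfied by any choice of tags from the lexicon.
So there is no consistent tagging.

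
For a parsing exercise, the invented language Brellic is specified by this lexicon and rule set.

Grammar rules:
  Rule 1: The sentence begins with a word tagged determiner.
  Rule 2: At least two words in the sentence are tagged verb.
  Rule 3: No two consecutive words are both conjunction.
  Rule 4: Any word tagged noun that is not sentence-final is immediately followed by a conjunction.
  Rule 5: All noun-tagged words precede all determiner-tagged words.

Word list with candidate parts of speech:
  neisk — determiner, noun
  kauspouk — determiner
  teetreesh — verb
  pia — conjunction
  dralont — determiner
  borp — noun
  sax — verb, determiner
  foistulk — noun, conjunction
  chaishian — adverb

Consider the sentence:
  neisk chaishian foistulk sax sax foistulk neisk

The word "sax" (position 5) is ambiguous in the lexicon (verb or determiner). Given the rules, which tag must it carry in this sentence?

verb

Candidates per position — 1:neisk {determiner,noun}; 2:chaishian {adverb}; 3:foistulk {noun,conjunction}; 4:sax {verb,determiner}; 5:sax {verb,determiner}; 6:foistulk {noun,conjunction}; 7:neisk {determiner,noun}.
Position 1: tagging it noun would leave rule 1 unsatisfiable, so it must be determiner.
Position 3: tagging it noun would leave rule 4 unsatisfiable, so it must be conjunction.
Position 4: tagging it determiner would leave rule 2 unsatisfiable, so it must be verb.
Position 5: tagging it determiner would leave rule 2 unsatisfiable, so it must be verb.
Position 6: tagging it noun would leave rule 4 unsatisfiable, so it must be conjunction.
Position 7: tagging it noun would leave rule 5 unsatisfiable, so it must be determiner.
That leaves exactly one tagging: determiner adverb conjunction verb verb conjunction determiner.
Check: rule 1 holds; rule 2 holds; rule 3 holds; rule 4 holds; rule 5 holds.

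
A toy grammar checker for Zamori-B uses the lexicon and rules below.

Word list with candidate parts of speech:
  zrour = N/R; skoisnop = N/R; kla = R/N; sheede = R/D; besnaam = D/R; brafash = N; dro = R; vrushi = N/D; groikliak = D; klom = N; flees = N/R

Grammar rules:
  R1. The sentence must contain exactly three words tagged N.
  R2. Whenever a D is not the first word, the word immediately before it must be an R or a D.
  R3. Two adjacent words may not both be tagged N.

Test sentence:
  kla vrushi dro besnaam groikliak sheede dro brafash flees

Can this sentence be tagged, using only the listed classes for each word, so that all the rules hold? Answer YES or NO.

NO

Candidates per position — 1:kla {R,N}; 2:vrushi {N,D}; 3:dro {R}; 4:besnaam {D,R}; 5:groikliak {D}; 6:sheede {R,D}; 7:dro {R}; 8:brafash {N}; 9:flees {N,R}.
Every candidate sequence violates at least one rule; no consistent tagging exists.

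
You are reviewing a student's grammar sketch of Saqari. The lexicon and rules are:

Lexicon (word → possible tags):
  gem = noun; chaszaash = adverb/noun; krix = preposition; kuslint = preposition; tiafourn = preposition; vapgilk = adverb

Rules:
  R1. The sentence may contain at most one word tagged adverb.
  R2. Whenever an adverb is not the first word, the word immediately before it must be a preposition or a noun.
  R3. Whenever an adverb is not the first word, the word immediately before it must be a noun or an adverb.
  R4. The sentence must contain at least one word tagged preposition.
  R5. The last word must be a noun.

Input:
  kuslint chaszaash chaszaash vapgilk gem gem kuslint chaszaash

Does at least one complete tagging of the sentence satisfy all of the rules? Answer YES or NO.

YES

Candidates per position — 1:kuslint {preposition}; 2:chaszaash {adverb,noun}; 3:chaszaash {adverb,noun}; 4:vapgilk {adverb}; 5:gem {noun}; 6:gem {noun}; 7:kuslint {preposition}; 8:chaszaash {adverb,noun}.
One satisfying assignment: preposition noun noun adverb noun noun preposition noun.
Checking: rule 1 ok; rule 2 ok; rule 3 ok; rule 4 ok; rule 5 ok.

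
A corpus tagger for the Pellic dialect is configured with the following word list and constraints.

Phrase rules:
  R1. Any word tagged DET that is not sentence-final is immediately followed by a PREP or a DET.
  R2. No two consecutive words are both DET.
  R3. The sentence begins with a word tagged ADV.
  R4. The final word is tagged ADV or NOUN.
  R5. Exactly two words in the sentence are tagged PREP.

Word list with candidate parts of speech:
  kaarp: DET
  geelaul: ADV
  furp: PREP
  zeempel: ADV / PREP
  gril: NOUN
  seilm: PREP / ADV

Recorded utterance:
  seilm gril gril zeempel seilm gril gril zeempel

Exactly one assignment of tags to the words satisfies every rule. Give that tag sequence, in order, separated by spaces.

ADV NOUN NOUN PREP PREP NOUN NOUN ADV

Candidates per position — 1:seilm {PREP,ADV}; 2:gril {NOUN}; 3:gril {NOUN}; 4:zeempel {ADV,PREP}; 5:seilm {PREP,ADV}; 6:gril {NOUN}; 7:gril {NOUN}; 8:zeempel {ADV,PREP}.
Position 1: PREP is ruled out by rule 3; that leaves ADV.
Position 8: PREP is ruled out by rule 4; that leaves ADV.
Position 4: ADV is ruled out by rule 5; that leaves PREP.
Position 5: ADV is ruled out by rule 5; that leaves PREP.
So the tagging must be: ADV NOUN NOUN PREP PREP NOUN NOUN ADV.
Rule-by-rule: rule 1 ✓; rule 2 ✓; rule 3 ✓; rule 4 ✓; rule 5 ✓.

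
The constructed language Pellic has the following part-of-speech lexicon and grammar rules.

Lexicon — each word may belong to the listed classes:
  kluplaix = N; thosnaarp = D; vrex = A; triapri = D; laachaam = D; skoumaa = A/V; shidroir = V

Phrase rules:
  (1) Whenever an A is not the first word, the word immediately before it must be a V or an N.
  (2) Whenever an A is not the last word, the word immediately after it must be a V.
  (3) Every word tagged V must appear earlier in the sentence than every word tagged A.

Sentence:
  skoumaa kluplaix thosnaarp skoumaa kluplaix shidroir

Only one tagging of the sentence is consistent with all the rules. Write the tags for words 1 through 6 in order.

V N D V N V

Candidates per position — 1:skoumaa {A,V}; 2:kluplaix {N}; 3:thosnaarp {D}; 4:skoumaa {A,V}; 5:kluplaix {N}; 6:shidroir {V}.
Position 1: tagging it A would leave rule 2 unsatisfiable, so it must be V.
Position 4: tagging it A would leave rule 1 unsatisfiable, so it must be V.
The unique satisfying tagging is: V N D V N V.
Rule-by-rule: rule 1 ok; rule 2 ok; rule 3 ok.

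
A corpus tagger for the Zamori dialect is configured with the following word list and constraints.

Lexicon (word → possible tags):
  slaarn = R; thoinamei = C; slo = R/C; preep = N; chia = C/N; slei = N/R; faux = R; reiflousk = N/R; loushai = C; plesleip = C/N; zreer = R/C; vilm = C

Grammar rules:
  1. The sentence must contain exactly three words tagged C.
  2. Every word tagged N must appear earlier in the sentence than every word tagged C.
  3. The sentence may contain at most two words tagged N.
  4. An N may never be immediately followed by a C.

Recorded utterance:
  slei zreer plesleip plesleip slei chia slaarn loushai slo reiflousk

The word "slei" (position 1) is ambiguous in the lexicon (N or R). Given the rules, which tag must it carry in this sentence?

Candidates per position — 1:slei {N,R}; 2:zreer {R,C}; 3:plesleip {C,N}; 4:plesleip {C,N}; 5:slei {N,R}; 6:chia {C,N}; 7:slaarn {R}; 8:loushai {C}; 9:slo {R,C}; 10:reiflousk {N,R}.
If word 10 were N, no tagging could satisfy rule 2; so word 10 is R.
Position 1: the remaining choice is settled jointly with positions 2, 3, 4, 5, 6, 9 — only R at position 1 is part of a tagging that satisfies every rule.
The unique satisfying tagging is: R R N N R C R C C R.
Check: rule 1 ok; rule 2 ok; rule 3 ok; rule 4 ok.

R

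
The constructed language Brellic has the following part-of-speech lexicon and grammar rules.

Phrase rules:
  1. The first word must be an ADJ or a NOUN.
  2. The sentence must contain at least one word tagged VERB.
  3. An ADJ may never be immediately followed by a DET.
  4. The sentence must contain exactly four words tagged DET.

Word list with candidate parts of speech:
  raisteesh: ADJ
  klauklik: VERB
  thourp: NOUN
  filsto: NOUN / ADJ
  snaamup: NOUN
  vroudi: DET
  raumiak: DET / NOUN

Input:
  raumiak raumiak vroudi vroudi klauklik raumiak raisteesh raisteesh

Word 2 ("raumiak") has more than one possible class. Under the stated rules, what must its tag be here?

Candidates per position — 1:raumiak {DET,NOUN}; 2:raumiak {DET,NOUN}; 3:vroudi {DET}; 4:vroudi {DET}; 5:klauklik {VERB}; 6:raumiak {DET,NOUN}; 7:raisteesh {ADJ}; 8:raisteesh {ADJ}.
Word 1 cannot be DET — rule 1 would then fail for every completion. It is NOUN.
Word 2 cannot be NOUN — rule 4 would then fail for every completion. It is DET.
Word 6 cannot be NOUN — rule 4 would then fail for every completion. It is DET.
The only consistent sequence is: NOUN DET DET DET VERB DET ADJ ADJ.
Check: rule 1 ✓; rule 2 ✓; rule 3 ✓; rule 4 ✓.

DET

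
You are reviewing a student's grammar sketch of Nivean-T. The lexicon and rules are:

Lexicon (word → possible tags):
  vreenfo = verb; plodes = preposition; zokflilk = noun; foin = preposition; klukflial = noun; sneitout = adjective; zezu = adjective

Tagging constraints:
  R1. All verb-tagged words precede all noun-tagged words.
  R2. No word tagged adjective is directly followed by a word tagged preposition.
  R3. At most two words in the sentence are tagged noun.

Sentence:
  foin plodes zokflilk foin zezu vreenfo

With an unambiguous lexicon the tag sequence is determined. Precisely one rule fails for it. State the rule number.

Fixed tagging: preposition preposition noun preposition adjective verb.
Applying the rules: R1 ✗, R2 ✓, R3 ✓.
Only rule 1 fails.

1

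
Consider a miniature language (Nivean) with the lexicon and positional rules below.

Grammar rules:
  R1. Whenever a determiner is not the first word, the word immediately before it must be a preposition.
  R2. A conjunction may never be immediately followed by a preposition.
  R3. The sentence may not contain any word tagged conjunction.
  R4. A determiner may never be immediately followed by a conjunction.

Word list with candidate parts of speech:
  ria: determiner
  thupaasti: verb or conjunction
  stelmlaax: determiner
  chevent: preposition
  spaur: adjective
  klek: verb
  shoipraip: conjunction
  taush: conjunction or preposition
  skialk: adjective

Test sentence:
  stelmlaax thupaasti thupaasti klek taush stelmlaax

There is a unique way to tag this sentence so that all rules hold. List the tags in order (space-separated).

Candidates per position — 1:stelmlaax {determiner}; 2:thupaasti {verb,conjunction}; 3:thupaasti {verb,conjunction}; 4:klek {verb}; 5:taush {conjunction,preposition}; 6:stelmlaax {determiner}.
At position 2, choosing conjunction makes rule 3 impossible to satisfy; hence verb.
At position 3, choosing conjunction makes rule 3 impossible to satisfy; hence verb.
At position 5, choosing conjunction makes rule 1 impossible to satisfy; hence preposition.
The unique satisfying tagging is: determiner verb verb verb preposition determiner.
Checking: rule 1 satisfied; rule 2 satisfied; rule 3 satisfied; rule 4 satisfied.

determiner verb verb verb preposition determiner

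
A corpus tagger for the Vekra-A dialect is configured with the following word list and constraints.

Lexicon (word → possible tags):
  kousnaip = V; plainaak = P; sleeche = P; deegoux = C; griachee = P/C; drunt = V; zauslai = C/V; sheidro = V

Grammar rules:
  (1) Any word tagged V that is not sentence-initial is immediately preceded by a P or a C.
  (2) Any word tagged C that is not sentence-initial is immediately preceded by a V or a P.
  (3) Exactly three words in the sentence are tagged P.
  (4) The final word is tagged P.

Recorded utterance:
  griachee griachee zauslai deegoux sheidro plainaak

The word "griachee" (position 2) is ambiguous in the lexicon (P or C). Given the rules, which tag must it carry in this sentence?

Candidates per position — 1:griachee {P,C}; 2:griachee {P,C}; 3:zauslai {C,V}; 4:deegoux {C}; 5:sheidro {V}; 6:plainaak {P}.
If word 1 were C, no tagging could satisfy rule 3; so word 1 is P.
If word 2 were C, no tagging could satisfy rule 3; so word 2 is P.
If word 3 were C, no tagging could satisfy rule 2; so word 3 is V.
The unique satisfying tagging is: P P V C V P.
Verifying each rule — rule 1 holds; rule 2 holds; rule 3 holds; rule 4 holds.

P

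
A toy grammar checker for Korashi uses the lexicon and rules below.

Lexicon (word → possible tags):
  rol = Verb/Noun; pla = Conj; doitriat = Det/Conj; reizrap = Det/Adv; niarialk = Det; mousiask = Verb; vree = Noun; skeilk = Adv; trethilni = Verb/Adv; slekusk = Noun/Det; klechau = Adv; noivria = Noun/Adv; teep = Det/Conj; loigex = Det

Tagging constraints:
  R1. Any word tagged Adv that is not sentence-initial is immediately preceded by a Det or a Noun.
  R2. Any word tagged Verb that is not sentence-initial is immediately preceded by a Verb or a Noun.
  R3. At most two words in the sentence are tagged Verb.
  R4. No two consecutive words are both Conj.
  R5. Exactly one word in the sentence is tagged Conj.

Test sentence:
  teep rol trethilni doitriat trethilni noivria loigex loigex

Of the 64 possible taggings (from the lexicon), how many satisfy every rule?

Candidates per position — 1:teep {Det,Conj}; 2:rol {Verb,Noun}; 3:trethilni {Verb,Adv}; 4:doitriat {Det,Conj}; 5:trethilni {Verb,Adv}; 6:noivria {Noun,Adv}; 7:loigex {Det}; 8:loigex {Det}.
There are 64 candidate sequences in total.
The sequences that satisfy every rule: Conj Noun Verb Det Adv Noun Det Det; Conj Noun Adv Det Adv Noun Det Det.
Count = 2.

2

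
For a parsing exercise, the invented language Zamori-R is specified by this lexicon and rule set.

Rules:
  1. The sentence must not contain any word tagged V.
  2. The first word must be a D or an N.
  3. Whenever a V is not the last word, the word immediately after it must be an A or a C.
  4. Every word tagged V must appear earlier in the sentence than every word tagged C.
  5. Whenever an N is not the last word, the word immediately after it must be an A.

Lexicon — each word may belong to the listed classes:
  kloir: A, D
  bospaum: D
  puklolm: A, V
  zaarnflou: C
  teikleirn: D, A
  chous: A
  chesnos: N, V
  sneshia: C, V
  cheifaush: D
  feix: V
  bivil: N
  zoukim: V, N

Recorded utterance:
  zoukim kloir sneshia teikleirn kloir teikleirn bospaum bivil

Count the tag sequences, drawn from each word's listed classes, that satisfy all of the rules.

Candidates per position — 1:zoukim {V,N}; 2:kloir {A,D}; 3:sneshia {C,V}; 4:teikleirn {D,A}; 5:kloir {A,D}; 6:teikleirn {D,A}; 7:bospaum {D}; 8:bivil {N}.
There are 64 candidate sequences in total.
Checking each against the rules leaves 8 sequences.
Count = 8.

8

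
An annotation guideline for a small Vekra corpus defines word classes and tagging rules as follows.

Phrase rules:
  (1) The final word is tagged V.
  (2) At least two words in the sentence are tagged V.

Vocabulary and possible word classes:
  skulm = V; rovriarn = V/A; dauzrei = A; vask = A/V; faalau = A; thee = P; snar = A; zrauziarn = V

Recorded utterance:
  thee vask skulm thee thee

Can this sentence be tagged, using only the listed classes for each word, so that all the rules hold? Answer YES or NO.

NO

Candidates per position — 1:thee {P}; 2:vask {A,V}; 3:skulm {V}; 4:thee {P}; 5:thee {P}.
Rule 1 cannot be satisfied by any choice of tags from the lexicon.
So there is no consistent tagging.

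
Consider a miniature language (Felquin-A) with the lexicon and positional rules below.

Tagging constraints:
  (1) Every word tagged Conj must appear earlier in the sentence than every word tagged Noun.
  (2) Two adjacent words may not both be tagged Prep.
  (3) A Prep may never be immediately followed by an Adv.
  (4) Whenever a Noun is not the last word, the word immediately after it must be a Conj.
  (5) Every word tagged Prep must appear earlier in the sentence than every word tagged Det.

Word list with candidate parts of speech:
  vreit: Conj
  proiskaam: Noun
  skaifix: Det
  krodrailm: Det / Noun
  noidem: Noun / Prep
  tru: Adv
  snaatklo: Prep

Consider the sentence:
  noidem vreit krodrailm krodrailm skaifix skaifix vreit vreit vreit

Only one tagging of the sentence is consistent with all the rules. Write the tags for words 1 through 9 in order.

Candidates per position — 1:noidem {Noun,Prep}; 2:vreit {Conj}; 3:krodrailm {Det,Noun}; 4:krodrailm {Det,Noun}; 5:skaifix {Det}; 6:skaifix {Det}; 7:vreit {Conj}; 8:vreit {Conj}; 9:vreit {Conj}.
At position 1, choosing Noun makes rule 1 impossible to satisfy; hence Prep.
At position 3, choosing Noun makes rule 1 impossible to satisfy; hence Det.
At position 4, choosing Noun makes rule 1 impossible to satisfy; hence Det.
The only consistent sequence is: Prep Conj Det Det Det Det Conj Conj Conj.
Verifying each rule — rule 1 holds; rule 2 holds; rule 3 holds; rule 4 holds; rule 5 holds.

Prep Conj Det Det Det Det Conj Conj Conj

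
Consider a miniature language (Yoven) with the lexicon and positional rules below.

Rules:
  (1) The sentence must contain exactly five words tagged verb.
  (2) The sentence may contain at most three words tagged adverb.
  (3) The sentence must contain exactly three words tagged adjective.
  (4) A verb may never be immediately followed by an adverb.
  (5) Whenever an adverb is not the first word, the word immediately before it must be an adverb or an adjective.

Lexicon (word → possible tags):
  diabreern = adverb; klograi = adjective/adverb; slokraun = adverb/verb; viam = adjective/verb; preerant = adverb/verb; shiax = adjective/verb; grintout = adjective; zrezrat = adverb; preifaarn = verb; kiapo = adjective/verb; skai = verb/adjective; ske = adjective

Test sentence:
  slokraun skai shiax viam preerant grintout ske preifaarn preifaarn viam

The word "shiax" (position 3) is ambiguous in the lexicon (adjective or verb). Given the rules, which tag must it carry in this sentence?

Candidates per position — 1:slokraun {adverb,verb}; 2:skai {verb,adjective}; 3:shiax {adjective,verb}; 4:viam {adjective,verb}; 5:preerant {adverb,verb}; 6:grintout {adjective}; 7:ske {adjective}; 8:preifaarn {verb}; 9:preifaarn {verb}; 10:viam {adjective,verb}.
Position 3: the remaining choice is settled jointly with positions 1, 2, 4, 5, 10 — only verb at position 3 is part of a tagging that satisfies every rule.
The unique satisfying tagging is: adverb verb verb adjective adverb adjective adjective verb verb verb.
Check: rule 1 ✓; rule 2 ✓; rule 3 ✓; rule 4 ✓; rule 5 ✓.

verb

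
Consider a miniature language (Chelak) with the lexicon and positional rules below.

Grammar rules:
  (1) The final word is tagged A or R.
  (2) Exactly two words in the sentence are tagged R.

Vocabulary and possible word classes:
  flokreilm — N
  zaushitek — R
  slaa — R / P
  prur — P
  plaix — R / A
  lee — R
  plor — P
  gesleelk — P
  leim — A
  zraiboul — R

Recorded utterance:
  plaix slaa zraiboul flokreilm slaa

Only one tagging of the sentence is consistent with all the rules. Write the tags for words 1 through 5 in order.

A P R N R

Candidates per position — 1:plaix {R,A}; 2:slaa {R,P}; 3:zraiboul {R}; 4:flokreilm {N}; 5:slaa {R,P}.
If word 5 were P, no tagging could satisfy rule 1; so word 5 is R.
If word 1 were R, no tagging could satisfy rule 2; so word 1 is A.
If word 2 were R, no tagging could satisfy rule 2; so word 2 is P.
The only consistent sequence is: A P R N R.
Verifying each rule — rule 1 satisfied; rule 2 satisfied.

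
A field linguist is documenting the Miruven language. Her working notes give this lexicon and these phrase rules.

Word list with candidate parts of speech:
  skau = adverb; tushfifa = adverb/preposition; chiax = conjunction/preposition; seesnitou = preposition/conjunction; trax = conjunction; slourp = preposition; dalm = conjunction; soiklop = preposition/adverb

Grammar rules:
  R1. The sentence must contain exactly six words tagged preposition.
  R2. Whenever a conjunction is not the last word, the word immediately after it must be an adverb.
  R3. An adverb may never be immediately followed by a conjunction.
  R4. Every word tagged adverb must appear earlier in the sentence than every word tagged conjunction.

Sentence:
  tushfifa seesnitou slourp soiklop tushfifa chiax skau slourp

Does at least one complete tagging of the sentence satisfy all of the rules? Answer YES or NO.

YES

Candidates per position — 1:tushfifa {adverb,preposition}; 2:seesnitou {preposition,conjunction}; 3:slourp {preposition}; 4:soiklop {preposition,adverb}; 5:tushfifa {adverb,preposition}; 6:chiax {conjunction,preposition}; 7:skau {adverb}; 8:slourp {preposition}.
One satisfying assignment: adverb preposition preposition preposition preposition preposition adverb preposition.
Checking: rule 1 ✓; rule 2 ✓; rule 3 ✓; rule 4 ✓.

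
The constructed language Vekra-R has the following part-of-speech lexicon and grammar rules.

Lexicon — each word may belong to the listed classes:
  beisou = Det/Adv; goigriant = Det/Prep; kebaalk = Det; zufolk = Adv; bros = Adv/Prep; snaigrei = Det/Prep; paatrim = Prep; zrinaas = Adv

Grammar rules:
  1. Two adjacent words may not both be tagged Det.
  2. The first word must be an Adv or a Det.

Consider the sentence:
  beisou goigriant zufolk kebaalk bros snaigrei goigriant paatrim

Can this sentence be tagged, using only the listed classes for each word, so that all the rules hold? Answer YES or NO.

YES

Candidates per position — 1:beisou {Det,Adv}; 2:goigriant {Det,Prep}; 3:zufolk {Adv}; 4:kebaalk {Det}; 5:bros {Adv,Prep}; 6:snaigrei {Det,Prep}; 7:goigriant {Det,Prep}; 8:paatrim {Prep}.
One satisfying assignment: Adv Prep Adv Det Adv Det Prep Prep.
Verifying each rule — rule 1 ok; rule 2 ok.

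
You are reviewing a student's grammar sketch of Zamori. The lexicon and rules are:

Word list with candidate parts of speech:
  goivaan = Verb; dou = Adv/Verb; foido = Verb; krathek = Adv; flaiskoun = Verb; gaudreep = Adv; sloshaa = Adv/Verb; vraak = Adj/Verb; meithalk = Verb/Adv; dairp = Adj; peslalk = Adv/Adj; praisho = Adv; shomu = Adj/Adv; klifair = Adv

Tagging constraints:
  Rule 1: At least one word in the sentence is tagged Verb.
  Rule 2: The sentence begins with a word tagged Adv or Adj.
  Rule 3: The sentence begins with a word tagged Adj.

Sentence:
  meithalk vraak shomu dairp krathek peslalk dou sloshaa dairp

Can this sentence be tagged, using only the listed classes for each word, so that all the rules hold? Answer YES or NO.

Candidates per position — 1:meithalk {Verb,Adv}; 2:vraak {Adj,Verb}; 3:shomu {Adj,Adv}; 4:dairp {Adj}; 5:krathek {Adv}; 6:peslalk {Adv,Adj}; 7:dou {Adv,Verb}; 8:sloshaa {Adv,Verb}; 9:dairp {Adj}.
Rule 3 cannot be satisfied by any choice of tags from the lexicon.
So there is no consistent tagging.

NO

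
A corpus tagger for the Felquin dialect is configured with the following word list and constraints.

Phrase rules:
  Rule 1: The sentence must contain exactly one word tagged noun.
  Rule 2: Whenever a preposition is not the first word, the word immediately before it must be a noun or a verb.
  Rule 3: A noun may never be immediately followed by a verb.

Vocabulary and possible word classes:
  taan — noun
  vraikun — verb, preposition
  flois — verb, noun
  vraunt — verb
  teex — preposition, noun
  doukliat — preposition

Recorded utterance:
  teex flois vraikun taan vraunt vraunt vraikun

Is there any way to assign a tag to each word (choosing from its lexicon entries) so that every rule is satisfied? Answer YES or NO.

NO

Candidates per position — 1:teex {preposition,noun}; 2:flois {verb,noun}; 3:vraikun {verb,preposition}; 4:taan {noun}; 5:vraunt {verb}; 6:vraunt {verb}; 7:vraikun {verb,preposition}.
Rule 3 cannot be satisfied by any choice of tags from the lexicon.
So there is no consistent tagging.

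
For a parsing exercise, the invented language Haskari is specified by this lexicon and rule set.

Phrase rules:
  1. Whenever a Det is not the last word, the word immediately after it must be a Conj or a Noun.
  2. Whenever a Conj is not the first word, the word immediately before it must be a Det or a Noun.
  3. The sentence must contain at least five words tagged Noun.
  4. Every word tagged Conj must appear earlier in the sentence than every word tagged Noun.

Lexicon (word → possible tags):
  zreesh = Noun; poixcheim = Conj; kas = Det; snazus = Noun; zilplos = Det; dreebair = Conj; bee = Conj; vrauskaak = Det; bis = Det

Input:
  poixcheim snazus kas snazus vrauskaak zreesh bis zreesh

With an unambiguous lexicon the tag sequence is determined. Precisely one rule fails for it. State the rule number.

Fixed tagging: Conj Noun Det Noun Det Noun Det Noun.
Applying the rules: R1 pass, R2 pass, R3 fail, R4 pass.
Only rule 3 fails.

3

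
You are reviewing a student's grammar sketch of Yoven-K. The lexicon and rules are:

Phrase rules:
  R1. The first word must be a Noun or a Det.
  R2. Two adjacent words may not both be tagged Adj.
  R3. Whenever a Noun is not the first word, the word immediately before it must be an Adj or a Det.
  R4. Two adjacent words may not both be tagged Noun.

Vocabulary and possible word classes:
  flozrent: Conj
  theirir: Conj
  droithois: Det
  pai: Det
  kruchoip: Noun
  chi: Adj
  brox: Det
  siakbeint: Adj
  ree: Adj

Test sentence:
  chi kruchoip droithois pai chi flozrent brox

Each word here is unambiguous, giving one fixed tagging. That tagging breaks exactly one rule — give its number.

Fixed tagging: Adj Noun Det Det Adj Conj Det.
Applying the rules: R1 violated, R2 holds, R3 holds, R4 holds.
Only rule 1 fails.

1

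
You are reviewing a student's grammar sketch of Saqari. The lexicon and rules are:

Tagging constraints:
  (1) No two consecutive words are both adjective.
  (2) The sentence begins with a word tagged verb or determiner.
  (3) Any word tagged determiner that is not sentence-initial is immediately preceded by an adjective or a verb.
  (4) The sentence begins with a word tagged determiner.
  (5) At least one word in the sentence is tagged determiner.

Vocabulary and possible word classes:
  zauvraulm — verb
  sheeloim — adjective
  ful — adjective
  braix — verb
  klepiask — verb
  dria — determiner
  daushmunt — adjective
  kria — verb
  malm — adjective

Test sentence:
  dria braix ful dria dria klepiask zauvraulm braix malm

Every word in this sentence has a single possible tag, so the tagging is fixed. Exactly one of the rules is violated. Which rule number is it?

3

Fixed tagging: determiner verb adjective determiner determiner verb verb verb adjective.
Applying the rules: R1 holds, R2 holds, R3 violated, R4 holds, R5 holds.
Only rule 3 fails.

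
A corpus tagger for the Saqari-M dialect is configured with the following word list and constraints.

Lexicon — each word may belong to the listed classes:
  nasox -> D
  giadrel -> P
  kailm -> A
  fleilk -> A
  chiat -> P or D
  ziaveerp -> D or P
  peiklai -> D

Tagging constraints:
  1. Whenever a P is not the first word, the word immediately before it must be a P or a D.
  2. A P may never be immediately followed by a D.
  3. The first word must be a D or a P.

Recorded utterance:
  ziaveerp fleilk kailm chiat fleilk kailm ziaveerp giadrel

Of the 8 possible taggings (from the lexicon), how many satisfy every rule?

Candidates per position — 1:ziaveerp {D,P}; 2:fleilk {A}; 3:kailm {A}; 4:chiat {P,D}; 5:fleilk {A}; 6:kailm {A}; 7:ziaveerp {D,P}; 8:giadrel {P}.
There are 8 candidate sequences in total.
The sequences that satisfy every rule: D A A D A A D P; P A A D A A D P.
Count = 2.

2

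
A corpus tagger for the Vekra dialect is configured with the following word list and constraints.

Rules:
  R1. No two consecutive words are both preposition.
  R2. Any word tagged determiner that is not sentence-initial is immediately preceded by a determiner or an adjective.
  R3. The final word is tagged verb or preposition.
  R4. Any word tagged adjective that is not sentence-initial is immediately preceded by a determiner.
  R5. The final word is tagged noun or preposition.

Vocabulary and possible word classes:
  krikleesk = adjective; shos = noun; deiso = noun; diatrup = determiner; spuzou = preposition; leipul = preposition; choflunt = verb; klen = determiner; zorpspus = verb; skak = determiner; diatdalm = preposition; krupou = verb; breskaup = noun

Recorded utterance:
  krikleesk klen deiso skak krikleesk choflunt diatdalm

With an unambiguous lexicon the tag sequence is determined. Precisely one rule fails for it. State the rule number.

Fixed tagging: adjective determiner noun determiner adjective verb preposition.
Rule check: R1 ✓, R2 ✗, R3 ✓, R4 ✓, R5 ✓.
Only rule 2 fails.

2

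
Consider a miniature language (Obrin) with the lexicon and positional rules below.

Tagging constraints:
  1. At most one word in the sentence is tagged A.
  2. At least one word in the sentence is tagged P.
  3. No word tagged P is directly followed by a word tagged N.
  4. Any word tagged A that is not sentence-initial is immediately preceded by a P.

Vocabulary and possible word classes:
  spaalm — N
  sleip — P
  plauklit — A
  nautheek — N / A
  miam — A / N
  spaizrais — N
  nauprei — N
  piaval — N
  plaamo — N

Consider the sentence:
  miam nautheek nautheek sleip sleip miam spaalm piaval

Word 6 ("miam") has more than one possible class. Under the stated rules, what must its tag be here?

Candidates per position — 1:miam {A,N}; 2:nautheek {N,A}; 3:nautheek {N,A}; 4:sleip {P}; 5:sleip {P}; 6:miam {A,N}; 7:spaalm {N}; 8:piaval {N}.
Position 2: tagging it A would leave rule 4 unsatisfiable, so it must be N.
Position 3: tagging it A would leave rule 4 unsatisfiable, so it must be N.
Position 6: tagging it N would leave rule 3 unsatisfiable, so it must be A.
Position 1: tagging it A would leave rule 1 unsatisfiable, so it must be N.
That leaves exactly one tagging: N N N P P A N N.
Verifying each rule — rule 1 ✓; rule 2 ✓; rule 3 ✓; rule 4 ✓.

A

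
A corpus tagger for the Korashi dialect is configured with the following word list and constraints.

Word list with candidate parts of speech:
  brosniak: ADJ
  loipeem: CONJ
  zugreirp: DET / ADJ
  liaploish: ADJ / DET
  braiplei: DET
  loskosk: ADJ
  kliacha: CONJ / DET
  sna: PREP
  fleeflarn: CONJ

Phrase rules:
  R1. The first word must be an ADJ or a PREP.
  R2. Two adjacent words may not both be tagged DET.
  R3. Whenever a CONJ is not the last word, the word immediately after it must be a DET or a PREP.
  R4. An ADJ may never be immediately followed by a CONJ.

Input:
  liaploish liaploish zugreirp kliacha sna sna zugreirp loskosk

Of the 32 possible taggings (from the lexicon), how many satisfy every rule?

6

Candidates per position — 1:liaploish {ADJ,DET}; 2:liaploish {ADJ,DET}; 3:zugreirp {DET,ADJ}; 4:kliacha {CONJ,DET}; 5:sna {PREP}; 6:sna {PREP}; 7:zugreirp {DET,ADJ}; 8:loskosk {ADJ}.
There are 32 candidate sequences in total.
Checking each against the rules leaves 6 sequences.
Count = 6.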